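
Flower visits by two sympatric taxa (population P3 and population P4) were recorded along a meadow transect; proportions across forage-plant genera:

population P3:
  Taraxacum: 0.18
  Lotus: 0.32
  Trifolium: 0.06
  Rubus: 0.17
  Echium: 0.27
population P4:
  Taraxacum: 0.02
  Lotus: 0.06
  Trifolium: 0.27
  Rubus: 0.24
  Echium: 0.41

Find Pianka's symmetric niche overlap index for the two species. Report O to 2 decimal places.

Σ p₁ᵢp₂ᵢ = 0.0036 + 0.0192 + 0.0162 + 0.0408 + 0.1107 = 0.1905
Σp_1ᵢ² = 0.18² + 0.32² + 0.06² + 0.17² + 0.27² = 0.0324 + 0.1024 + 0.0036 + 0.0289 + 0.0729 = 0.2402
Σp_2ᵢ² = 0.02² + 0.06² + 0.27² + 0.24² + 0.41² = 0.0004 + 0.0036 + 0.0729 + 0.0576 + 0.1681 = 0.3026
O = 0.1905 / √(0.2402 × 0.3026) = 0.1905 / 0.26960 = 0.7066

0.71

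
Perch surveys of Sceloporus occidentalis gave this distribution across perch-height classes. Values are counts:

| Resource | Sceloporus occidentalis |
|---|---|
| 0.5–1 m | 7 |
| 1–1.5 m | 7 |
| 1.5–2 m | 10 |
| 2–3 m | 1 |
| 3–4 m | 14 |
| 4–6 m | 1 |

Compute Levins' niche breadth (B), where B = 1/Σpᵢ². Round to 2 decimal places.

4.04

Proportions for Sceloporus occidentalis (n=40): 7/40=0.1750, 7/40=0.1750, 10/40=0.2500, 1/40=0.0250, 14/40=0.3500, 1/40=0.0250
Σpᵢ² = 0.1750² + 0.1750² + 0.2500² + 0.0250² + 0.3500² + 0.0250² = 0.030625 + 0.030625 + 0.062500 + 0.000625 + 0.122500 + 0.000625 = 0.247500
B = 1 / 0.247500 = 4.0404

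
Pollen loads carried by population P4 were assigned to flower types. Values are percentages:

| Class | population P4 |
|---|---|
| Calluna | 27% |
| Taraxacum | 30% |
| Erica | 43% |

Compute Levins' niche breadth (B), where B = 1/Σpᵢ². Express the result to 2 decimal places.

Convert percentages to proportions (divide by 100).
Σpᵢ² = 0.27² + 0.30² + 0.43² = 0.0729 + 0.0900 + 0.1849 = 0.3478
B = 1 / 0.3478 = 2.8752

2.88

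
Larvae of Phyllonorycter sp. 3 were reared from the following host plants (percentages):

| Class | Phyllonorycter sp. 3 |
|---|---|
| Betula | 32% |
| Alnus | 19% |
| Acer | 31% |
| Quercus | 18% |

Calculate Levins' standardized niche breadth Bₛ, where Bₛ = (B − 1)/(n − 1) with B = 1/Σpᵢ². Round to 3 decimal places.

Convert percentages to proportions (divide by 100).
Σpᵢ² = 0.32² + 0.19² + 0.31² + 0.18² = 0.1024 + 0.0361 + 0.0961 + 0.0324 = 0.2670
B = 1 / 0.2670 = 3.74532
Bₛ = (B − 1)/(n − 1) = (3.74532 − 1)/(4 − 1) = 2.74532/3 = 0.91511

0.915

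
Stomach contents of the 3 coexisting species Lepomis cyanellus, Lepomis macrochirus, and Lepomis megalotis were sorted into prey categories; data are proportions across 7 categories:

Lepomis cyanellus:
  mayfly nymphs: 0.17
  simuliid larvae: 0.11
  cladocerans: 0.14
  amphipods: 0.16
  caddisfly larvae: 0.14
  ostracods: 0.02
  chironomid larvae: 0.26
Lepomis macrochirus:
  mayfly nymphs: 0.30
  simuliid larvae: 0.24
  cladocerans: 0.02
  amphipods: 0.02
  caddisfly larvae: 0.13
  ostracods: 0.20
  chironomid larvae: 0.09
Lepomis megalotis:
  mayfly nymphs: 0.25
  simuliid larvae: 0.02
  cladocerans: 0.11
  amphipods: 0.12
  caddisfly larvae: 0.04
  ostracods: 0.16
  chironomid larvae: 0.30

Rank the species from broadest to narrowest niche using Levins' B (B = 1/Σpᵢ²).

Σp_cyanᵢ² = 0.17² + 0.11² + 0.14² + 0.16² + 0.14² + 0.02² + 0.26² = 0.0289 + 0.0121 + 0.0196 + 0.0256 + 0.0196 + 0.0004 + 0.0676 = 0.1738
B_cyan = 1 / 0.1738 = 5.7537
Σp_macrᵢ² = 0.30² + 0.24² + 0.02² + 0.02² + 0.13² + 0.20² + 0.09² = 0.0900 + 0.0576 + 0.0004 + 0.0004 + 0.0169 + 0.0400 + 0.0081 = 0.2134
B_macr = 1 / 0.2134 = 4.6860
Σp_megaᵢ² = 0.25² + 0.02² + 0.11² + 0.12² + 0.04² + 0.16² + 0.30² = 0.0625 + 0.0004 + 0.0121 + 0.0144 + 0.0016 + 0.0256 + 0.0900 = 0.2066
B_mega = 1 / 0.2066 = 4.8403
Ranking by B (broadest → narrowest): Lepomis cyanellus (5.75) > Lepomis megalotis (4.84) > Lepomis macrochirus (4.69)

Lepomis cyanellus > Lepomis megalotis > Lepomis macrochirus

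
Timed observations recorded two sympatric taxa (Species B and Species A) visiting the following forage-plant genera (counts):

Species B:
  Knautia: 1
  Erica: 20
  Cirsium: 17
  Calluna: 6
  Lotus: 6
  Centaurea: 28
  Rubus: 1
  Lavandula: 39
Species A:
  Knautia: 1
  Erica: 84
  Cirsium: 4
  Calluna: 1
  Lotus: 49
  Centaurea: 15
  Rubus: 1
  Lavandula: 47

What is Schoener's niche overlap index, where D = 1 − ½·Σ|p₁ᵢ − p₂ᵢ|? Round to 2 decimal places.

0.56

Proportions for Species B (n=118): 1/118=0.0085, 20/118=0.1695, 17/118=0.1441, 6/118=0.0508, 6/118=0.0508, 28/118=0.2373, 1/118=0.0085, 39/118=0.3305
Proportions for Species A (n=202): 1/202=0.0050, 84/202=0.4158, 4/202=0.0198, 1/202=0.0050, 49/202=0.2426, 15/202=0.0743, 1/202=0.0050, 47/202=0.2327
Σ|p₁ᵢ − p₂ᵢ| = 0.0035 + 0.2463 + 0.1243 + 0.0458 + 0.1918 + 0.1630 + 0.0035 + 0.0978 = 0.8760
D = 1 − ½ × 0.8760 = 1 − 0.43800 = 0.56200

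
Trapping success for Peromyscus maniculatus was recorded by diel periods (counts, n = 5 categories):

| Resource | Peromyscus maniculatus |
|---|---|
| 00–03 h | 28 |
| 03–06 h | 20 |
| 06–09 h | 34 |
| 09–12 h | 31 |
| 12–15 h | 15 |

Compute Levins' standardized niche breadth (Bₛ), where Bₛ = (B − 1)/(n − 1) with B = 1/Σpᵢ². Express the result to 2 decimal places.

Proportions for Peromyscus maniculatus (n=128): 28/128=0.2188, 20/128=0.1563, 34/128=0.2656, 31/128=0.2422, 15/128=0.1172
Σpᵢ² = 0.2188² + 0.1563² + 0.2656² + 0.2422² + 0.1172² = 0.047873 + 0.024430 + 0.070543 + 0.058661 + 0.013736 = 0.215243
B = 1 / 0.215243 = 4.6459
Bₛ = (B − 1)/(n − 1) = (4.6459 − 1)/(5 − 1) = 3.6459/4 = 0.9115

0.91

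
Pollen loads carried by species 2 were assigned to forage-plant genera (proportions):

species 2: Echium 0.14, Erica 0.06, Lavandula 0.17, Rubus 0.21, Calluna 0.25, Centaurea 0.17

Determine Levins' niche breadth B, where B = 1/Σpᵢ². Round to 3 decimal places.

Σpᵢ² = 0.14² + 0.06² + 0.17² + 0.21² + 0.25² + 0.17² = 0.0196 + 0.0036 + 0.0289 + 0.0441 + 0.0625 + 0.0289 = 0.1876
B = 1 / 0.1876 = 5.33049

5.330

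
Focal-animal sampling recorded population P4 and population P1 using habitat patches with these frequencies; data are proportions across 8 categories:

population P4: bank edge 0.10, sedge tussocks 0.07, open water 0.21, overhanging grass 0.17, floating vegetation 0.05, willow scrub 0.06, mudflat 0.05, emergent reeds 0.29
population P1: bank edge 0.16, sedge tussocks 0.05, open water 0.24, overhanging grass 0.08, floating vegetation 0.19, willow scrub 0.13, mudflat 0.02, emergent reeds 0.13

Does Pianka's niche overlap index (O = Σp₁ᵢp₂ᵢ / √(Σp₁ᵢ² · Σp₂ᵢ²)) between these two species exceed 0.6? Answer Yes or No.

Yes

Σ p₁ᵢp₂ᵢ = 0.0160 + 0.0035 + 0.0504 + 0.0136 + 0.0095 + 0.0078 + 0.0010 + 0.0377 = 0.1395
Σp_1ᵢ² = 0.10² + 0.07² + 0.21² + 0.17² + 0.05² + 0.06² + 0.05² + 0.29² = 0.0100 + 0.0049 + 0.0441 + 0.0289 + 0.0025 + 0.0036 + 0.0025 + 0.0841 = 0.1806
Σp_2ᵢ² = 0.16² + 0.05² + 0.24² + 0.08² + 0.19² + 0.13² + 0.02² + 0.13² = 0.0256 + 0.0025 + 0.0576 + 0.0064 + 0.0361 + 0.0169 + 0.0004 + 0.0169 = 0.1624
O = 0.1395 / √(0.1806 × 0.1624) = 0.1395 / 0.17126 = 0.8146
O = 0.8146 > 0.6 → Yes.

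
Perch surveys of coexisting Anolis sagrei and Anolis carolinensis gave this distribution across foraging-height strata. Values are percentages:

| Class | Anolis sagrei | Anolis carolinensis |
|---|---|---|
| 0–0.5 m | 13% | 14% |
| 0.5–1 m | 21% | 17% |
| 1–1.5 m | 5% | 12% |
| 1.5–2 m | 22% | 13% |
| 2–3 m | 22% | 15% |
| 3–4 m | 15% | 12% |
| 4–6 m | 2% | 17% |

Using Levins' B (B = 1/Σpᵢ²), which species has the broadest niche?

Convert percentages to proportions (divide by 100).
Σp_sagrᵢ² = 0.13² + 0.21² + 0.05² + 0.22² + 0.22² + 0.15² + 0.02² = 0.0169 + 0.0441 + 0.0025 + 0.0484 + 0.0484 + 0.0225 + 0.0004 = 0.1832
B_sagr = 1 / 0.1832 = 5.4585
Σp_caroᵢ² = 0.14² + 0.17² + 0.12² + 0.13² + 0.15² + 0.12² + 0.17² = 0.0196 + 0.0289 + 0.0144 + 0.0169 + 0.0225 + 0.0144 + 0.0289 = 0.1456
B_caro = 1 / 0.1456 = 6.8681
Highest B → broadest niche (most generalist): Anolis carolinensis (B = 6.87).

Anolis carolinensis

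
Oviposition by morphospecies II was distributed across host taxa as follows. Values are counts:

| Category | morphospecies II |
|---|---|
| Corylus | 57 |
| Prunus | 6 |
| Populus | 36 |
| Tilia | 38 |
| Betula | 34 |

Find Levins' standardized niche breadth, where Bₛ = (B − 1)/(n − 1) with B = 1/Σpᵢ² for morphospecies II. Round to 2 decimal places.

0.77

Proportions for morphospecies II (n=171): 57/171=0.3333, 6/171=0.0351, 36/171=0.2105, 38/171=0.2222, 34/171=0.1988
Σpᵢ² = 0.3333² + 0.0351² + 0.2105² + 0.2222² + 0.1988² = 0.111089 + 0.001232 + 0.044310 + 0.049373 + 0.039521 = 0.245525
B = 1 / 0.245525 = 4.0729
Bₛ = (B − 1)/(n − 1) = (4.0729 − 1)/(5 − 1) = 3.0729/4 = 0.7682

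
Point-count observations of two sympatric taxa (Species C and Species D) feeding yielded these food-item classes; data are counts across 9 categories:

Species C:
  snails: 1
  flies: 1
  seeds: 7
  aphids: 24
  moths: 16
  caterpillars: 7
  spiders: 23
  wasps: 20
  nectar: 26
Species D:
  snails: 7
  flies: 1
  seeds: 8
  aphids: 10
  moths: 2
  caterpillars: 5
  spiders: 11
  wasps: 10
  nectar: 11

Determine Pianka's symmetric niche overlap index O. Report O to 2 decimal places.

0.91

Proportions for Species C (n=125): 1/125=0.0080, 1/125=0.0080, 7/125=0.0560, 24/125=0.1920, 16/125=0.1280, 7/125=0.0560, 23/125=0.1840, 20/125=0.1600, 26/125=0.2080
Proportions for Species D (n=65): 7/65=0.1077, 1/65=0.0154, 8/65=0.1231, 10/65=0.1538, 2/65=0.0308, 5/65=0.0769, 11/65=0.1692, 10/65=0.1538, 11/65=0.1692
Σ p₁ᵢp₂ᵢ = 0.000862 + 0.000123 + 0.006894 + 0.029530 + 0.003942 + 0.004306 + 0.031133 + 0.024608 + 0.035194 = 0.136592
Σp_1ᵢ² = 0.0080² + 0.0080² + 0.0560² + 0.1920² + 0.1280² + 0.0560² + 0.1840² + 0.1600² + 0.2080² = 0.000064 + 0.000064 + 0.003136 + 0.036864 + 0.016384 + 0.003136 + 0.033856 + 0.025600 + 0.043264 = 0.162368
Σp_2ᵢ² = 0.1077² + 0.0154² + 0.1231² + 0.1538² + 0.0308² + 0.0769² + 0.1692² + 0.1538² + 0.1692² = 0.011599 + 0.000237 + 0.015154 + 0.023654 + 0.000949 + 0.005914 + 0.028629 + 0.023654 + 0.028629 = 0.138419
O = 0.136592 / √(0.162368 × 0.138419) = 0.136592 / 0.1499160 = 0.9111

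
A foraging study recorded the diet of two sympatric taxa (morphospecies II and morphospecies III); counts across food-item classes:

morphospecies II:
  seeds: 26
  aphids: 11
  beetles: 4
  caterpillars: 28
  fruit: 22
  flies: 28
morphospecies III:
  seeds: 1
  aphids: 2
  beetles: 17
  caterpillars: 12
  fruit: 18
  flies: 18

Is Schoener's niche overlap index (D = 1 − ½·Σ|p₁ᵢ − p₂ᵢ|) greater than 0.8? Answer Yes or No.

Proportions for morphospecies II (n=119): 26/119=0.2185, 11/119=0.0924, 4/119=0.0336, 28/119=0.2353, 22/119=0.1849, 28/119=0.2353
Proportions for morphospecies III (n=68): 1/68=0.0147, 2/68=0.0294, 17/68=0.2500, 12/68=0.1765, 18/68=0.2647, 18/68=0.2647
Σ|p₁ᵢ − p₂ᵢ| = 0.2038 + 0.0630 + 0.2164 + 0.0588 + 0.0798 + 0.0294 = 0.6512
D = 1 − ½ × 0.6512 = 1 − 0.32560 = 0.67440
D = 0.67440 < 0.8 → No.

No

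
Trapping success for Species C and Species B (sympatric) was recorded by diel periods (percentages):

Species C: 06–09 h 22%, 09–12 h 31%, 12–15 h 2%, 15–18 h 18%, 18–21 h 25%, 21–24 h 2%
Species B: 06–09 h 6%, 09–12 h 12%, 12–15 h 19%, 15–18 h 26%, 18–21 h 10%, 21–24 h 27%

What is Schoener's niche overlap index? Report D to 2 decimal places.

Convert percentages to proportions (divide by 100).
Σ|p₁ᵢ − p₂ᵢ| = 0.16 + 0.19 + 0.17 + 0.08 + 0.15 + 0.25 = 1.00
D = 1 − ½ × 1.00 = 1 − 0.500 = 0.5000

0.50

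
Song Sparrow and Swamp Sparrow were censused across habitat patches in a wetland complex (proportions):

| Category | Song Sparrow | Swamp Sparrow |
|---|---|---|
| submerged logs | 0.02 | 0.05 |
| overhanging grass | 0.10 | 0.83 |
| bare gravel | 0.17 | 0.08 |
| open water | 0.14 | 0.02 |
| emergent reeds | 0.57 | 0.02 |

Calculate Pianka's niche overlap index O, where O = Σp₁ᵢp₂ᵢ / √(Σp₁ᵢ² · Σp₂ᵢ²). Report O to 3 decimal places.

0.216

Σ p₁ᵢp₂ᵢ = 0.0010 + 0.0830 + 0.0136 + 0.0028 + 0.0114 = 0.1118
Σp_1ᵢ² = 0.02² + 0.10² + 0.17² + 0.14² + 0.57² = 0.0004 + 0.0100 + 0.0289 + 0.0196 + 0.3249 = 0.3838
Σp_2ᵢ² = 0.05² + 0.83² + 0.08² + 0.02² + 0.02² = 0.0025 + 0.6889 + 0.0064 + 0.0004 + 0.0004 = 0.6986
O = 0.1118 / √(0.3838 × 0.6986) = 0.1118 / 0.517806 = 0.21591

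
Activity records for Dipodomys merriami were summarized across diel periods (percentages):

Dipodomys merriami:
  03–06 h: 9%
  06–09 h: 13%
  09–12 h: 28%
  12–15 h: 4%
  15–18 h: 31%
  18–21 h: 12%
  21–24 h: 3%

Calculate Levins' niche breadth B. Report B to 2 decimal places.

4.62

Convert percentages to proportions (divide by 100).
Σpᵢ² = 0.09² + 0.13² + 0.28² + 0.04² + 0.31² + 0.12² + 0.03² = 0.0081 + 0.0169 + 0.0784 + 0.0016 + 0.0961 + 0.0144 + 0.0009 = 0.2164
B = 1 / 0.2164 = 4.6211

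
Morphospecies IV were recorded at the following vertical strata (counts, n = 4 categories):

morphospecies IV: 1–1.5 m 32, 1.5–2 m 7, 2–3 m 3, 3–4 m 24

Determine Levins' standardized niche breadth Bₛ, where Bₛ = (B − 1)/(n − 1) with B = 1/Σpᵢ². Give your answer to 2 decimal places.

Proportions for morphospecies IV (n=66): 32/66=0.4848, 7/66=0.1061, 3/66=0.0455, 24/66=0.3636
Σpᵢ² = 0.4848² + 0.1061² + 0.0455² + 0.3636² = 0.235031 + 0.011257 + 0.002070 + 0.132205 = 0.380563
B = 1 / 0.380563 = 2.6277
Bₛ = (B − 1)/(n − 1) = (2.6277 − 1)/(4 − 1) = 1.6277/3 = 0.5426

0.54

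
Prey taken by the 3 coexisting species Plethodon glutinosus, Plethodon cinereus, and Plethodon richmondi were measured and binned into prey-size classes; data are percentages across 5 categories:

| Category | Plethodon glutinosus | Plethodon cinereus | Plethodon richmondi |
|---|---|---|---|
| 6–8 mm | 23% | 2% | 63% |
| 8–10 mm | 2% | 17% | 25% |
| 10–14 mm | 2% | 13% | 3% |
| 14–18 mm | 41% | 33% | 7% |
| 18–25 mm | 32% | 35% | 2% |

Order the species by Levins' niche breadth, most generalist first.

Plethodon cinereus > Plethodon glutinosus > Plethodon richmondi

Convert percentages to proportions (divide by 100).
Σp_glutᵢ² = 0.23² + 0.02² + 0.02² + 0.41² + 0.32² = 0.0529 + 0.0004 + 0.0004 + 0.1681 + 0.1024 = 0.3242
B_glut = 1 / 0.3242 = 3.0845
Σp_cineᵢ² = 0.02² + 0.17² + 0.13² + 0.33² + 0.35² = 0.0004 + 0.0289 + 0.0169 + 0.1089 + 0.1225 = 0.2776
B_cine = 1 / 0.2776 = 3.6023
Σp_richᵢ² = 0.63² + 0.25² + 0.03² + 0.07² + 0.02² = 0.3969 + 0.0625 + 0.0009 + 0.0049 + 0.0004 = 0.4656
B_rich = 1 / 0.4656 = 2.1478
Ranking by B (broadest → narrowest): Plethodon cinereus (3.60) > Plethodon glutinosus (3.08) > Plethodon richmondi (2.15)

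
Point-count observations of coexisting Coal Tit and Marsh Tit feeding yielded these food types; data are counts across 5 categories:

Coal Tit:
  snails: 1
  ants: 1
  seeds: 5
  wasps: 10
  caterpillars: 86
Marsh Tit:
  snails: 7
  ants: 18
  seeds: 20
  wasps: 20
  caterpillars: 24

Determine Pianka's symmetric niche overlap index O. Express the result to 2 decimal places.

Proportions for Coal Tit (n=103): 1/103=0.0097, 1/103=0.0097, 5/103=0.0485, 10/103=0.0971, 86/103=0.8350
Proportions for Marsh Tit (n=89): 7/89=0.0787, 18/89=0.2022, 20/89=0.2247, 20/89=0.2247, 24/89=0.2697
Σ p₁ᵢp₂ᵢ = 0.000763 + 0.001961 + 0.010898 + 0.021818 + 0.225200 = 0.260640
Σp_1ᵢ² = 0.0097² + 0.0097² + 0.0485² + 0.0971² + 0.8350² = 0.000094 + 0.000094 + 0.002352 + 0.009428 + 0.697225 = 0.709193
Σp_2ᵢ² = 0.0787² + 0.2022² + 0.2247² + 0.2247² + 0.2697² = 0.006194 + 0.040885 + 0.050490 + 0.050490 + 0.072738 = 0.220797
O = 0.260640 / √(0.709193 × 0.220797) = 0.260640 / 0.3957116 = 0.6587

0.66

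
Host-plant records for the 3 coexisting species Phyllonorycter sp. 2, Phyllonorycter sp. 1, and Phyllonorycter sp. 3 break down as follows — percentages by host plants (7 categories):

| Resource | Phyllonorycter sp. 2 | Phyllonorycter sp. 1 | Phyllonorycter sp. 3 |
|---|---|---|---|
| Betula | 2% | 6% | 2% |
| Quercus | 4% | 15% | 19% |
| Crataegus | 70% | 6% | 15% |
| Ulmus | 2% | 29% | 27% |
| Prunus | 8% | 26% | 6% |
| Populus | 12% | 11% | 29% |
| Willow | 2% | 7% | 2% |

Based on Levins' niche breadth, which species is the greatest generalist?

Convert percentages to proportions (divide by 100).
Σp_2ᵢ² = 0.02² + 0.04² + 0.70² + 0.02² + 0.08² + 0.12² + 0.02² = 0.0004 + 0.0016 + 0.4900 + 0.0004 + 0.0064 + 0.0144 + 0.0004 = 0.5136
B_2 = 1 / 0.5136 = 1.9470
Σp_1ᵢ² = 0.06² + 0.15² + 0.06² + 0.29² + 0.26² + 0.11² + 0.07² = 0.0036 + 0.0225 + 0.0036 + 0.0841 + 0.0676 + 0.0121 + 0.0049 = 0.1984
B_1 = 1 / 0.1984 = 5.0403
Σp_3ᵢ² = 0.02² + 0.19² + 0.15² + 0.27² + 0.06² + 0.29² + 0.02² = 0.0004 + 0.0361 + 0.0225 + 0.0729 + 0.0036 + 0.0841 + 0.0004 = 0.2200
B_3 = 1 / 0.2200 = 4.5455
Highest B → broadest niche (most generalist): Phyllonorycter sp. 1 (B = 5.04).

Phyllonorycter sp. 1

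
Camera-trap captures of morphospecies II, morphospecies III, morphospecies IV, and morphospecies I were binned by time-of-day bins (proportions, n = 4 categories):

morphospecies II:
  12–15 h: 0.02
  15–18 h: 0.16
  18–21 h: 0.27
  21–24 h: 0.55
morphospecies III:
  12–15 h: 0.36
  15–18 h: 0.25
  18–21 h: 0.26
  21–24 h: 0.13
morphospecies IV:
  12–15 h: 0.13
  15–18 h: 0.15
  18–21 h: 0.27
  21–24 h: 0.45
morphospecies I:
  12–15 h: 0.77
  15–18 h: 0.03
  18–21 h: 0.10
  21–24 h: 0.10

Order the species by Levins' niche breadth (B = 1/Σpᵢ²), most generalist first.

Σp_IIᵢ² = 0.02² + 0.16² + 0.27² + 0.55² = 0.0004 + 0.0256 + 0.0729 + 0.3025 = 0.4014
B_II = 1 / 0.4014 = 2.4913
Σp_IIIᵢ² = 0.36² + 0.25² + 0.26² + 0.13² = 0.1296 + 0.0625 + 0.0676 + 0.0169 = 0.2766
B_III = 1 / 0.2766 = 3.6153
Σp_IVᵢ² = 0.13² + 0.15² + 0.27² + 0.45² = 0.0169 + 0.0225 + 0.0729 + 0.2025 = 0.3148
B_IV = 1 / 0.3148 = 3.1766
Σp_Iᵢ² = 0.77² + 0.03² + 0.10² + 0.10² = 0.5929 + 0.0009 + 0.0100 + 0.0100 = 0.6138
B_I = 1 / 0.6138 = 1.6292
Ranking by B (broadest → narrowest): morphospecies III (3.62) > morphospecies IV (3.18) > morphospecies II (2.49) > morphospecies I (1.63)

morphospecies III > morphospecies IV > morphospecies II > morphospecies I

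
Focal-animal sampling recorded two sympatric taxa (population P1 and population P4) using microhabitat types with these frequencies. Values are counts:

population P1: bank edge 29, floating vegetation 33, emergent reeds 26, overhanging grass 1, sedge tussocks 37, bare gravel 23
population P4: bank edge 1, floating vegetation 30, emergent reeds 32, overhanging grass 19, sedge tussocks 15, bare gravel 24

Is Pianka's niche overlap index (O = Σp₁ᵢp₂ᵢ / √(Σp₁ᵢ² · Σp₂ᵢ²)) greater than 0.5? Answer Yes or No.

Proportions for population P1 (n=149): 29/149=0.1946, 33/149=0.2215, 26/149=0.1745, 1/149=0.0067, 37/149=0.2483, 23/149=0.1544
Proportions for population P4 (n=121): 1/121=0.0083, 30/121=0.2479, 32/121=0.2645, 19/121=0.1570, 15/121=0.1240, 24/121=0.1983
Σ p₁ᵢp₂ᵢ = 0.001615 + 0.054910 + 0.046155 + 0.001052 + 0.030789 + 0.030618 = 0.165139
Σp_1ᵢ² = 0.1946² + 0.2215² + 0.1745² + 0.0067² + 0.2483² + 0.1544² = 0.037869 + 0.049062 + 0.030450 + 0.000045 + 0.061653 + 0.023839 = 0.202918
Σp_2ᵢ² = 0.0083² + 0.2479² + 0.2645² + 0.1570² + 0.1240² + 0.1983² = 0.000069 + 0.061454 + 0.069960 + 0.024649 + 0.015376 + 0.039323 = 0.210831
O = 0.165139 / √(0.202918 × 0.210831) = 0.165139 / 0.2068367 = 0.7984
O = 0.7984 > 0.5 → Yes.

Yes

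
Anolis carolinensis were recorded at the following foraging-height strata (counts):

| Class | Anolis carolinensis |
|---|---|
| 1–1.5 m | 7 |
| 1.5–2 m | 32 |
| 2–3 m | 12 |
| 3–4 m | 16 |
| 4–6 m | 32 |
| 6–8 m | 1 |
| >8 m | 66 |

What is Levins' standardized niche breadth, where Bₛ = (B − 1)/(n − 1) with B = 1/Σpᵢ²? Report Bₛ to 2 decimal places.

0.50

Proportions for Anolis carolinensis (n=166): 7/166=0.0422, 32/166=0.1928, 12/166=0.0723, 16/166=0.0964, 32/166=0.1928, 1/166=0.0060, 66/166=0.3976
Σpᵢ² = 0.0422² + 0.1928² + 0.0723² + 0.0964² + 0.1928² + 0.0060² + 0.3976² = 0.001781 + 0.037172 + 0.005227 + 0.009293 + 0.037172 + 0.000036 + 0.158086 = 0.248767
B = 1 / 0.248767 = 4.0198
Bₛ = (B − 1)/(n − 1) = (4.0198 − 1)/(7 − 1) = 3.0198/6 = 0.5033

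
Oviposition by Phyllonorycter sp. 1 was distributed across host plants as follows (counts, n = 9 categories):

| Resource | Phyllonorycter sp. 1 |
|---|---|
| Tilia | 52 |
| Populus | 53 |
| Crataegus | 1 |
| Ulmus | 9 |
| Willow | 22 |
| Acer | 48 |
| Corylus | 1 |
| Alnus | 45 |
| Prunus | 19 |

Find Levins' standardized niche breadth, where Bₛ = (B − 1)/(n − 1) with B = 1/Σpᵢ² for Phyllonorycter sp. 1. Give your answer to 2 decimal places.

Proportions for Phyllonorycter sp. 1 (n=250): 52/250=0.2080, 53/250=0.2120, 1/250=0.0040, 9/250=0.0360, 22/250=0.0880, 48/250=0.1920, 1/250=0.0040, 45/250=0.1800, 19/250=0.0760
Σpᵢ² = 0.2080² + 0.2120² + 0.0040² + 0.0360² + 0.0880² + 0.1920² + 0.0040² + 0.1800² + 0.0760² = 0.043264 + 0.044944 + 0.000016 + 0.001296 + 0.007744 + 0.036864 + 0.000016 + 0.032400 + 0.005776 = 0.172320
B = 1 / 0.172320 = 5.8032
Bₛ = (B − 1)/(n − 1) = (5.8032 − 1)/(9 − 1) = 4.8032/8 = 0.6004

0.60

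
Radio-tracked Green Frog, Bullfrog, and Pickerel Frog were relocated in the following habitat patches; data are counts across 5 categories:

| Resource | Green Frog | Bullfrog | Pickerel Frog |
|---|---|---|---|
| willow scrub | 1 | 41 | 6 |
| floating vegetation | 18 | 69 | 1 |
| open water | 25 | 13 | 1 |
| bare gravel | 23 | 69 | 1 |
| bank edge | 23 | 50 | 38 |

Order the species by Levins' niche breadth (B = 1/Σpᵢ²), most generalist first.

Bullfrog > Green Frog > Pickerel Frog

Proportions for Green Frog (n=90): 1/90=0.0111, 18/90=0.2000, 25/90=0.2778, 23/90=0.2556, 23/90=0.2556
Proportions for Bullfrog (n=242): 41/242=0.1694, 69/242=0.2851, 13/242=0.0537, 69/242=0.2851, 50/242=0.2066
Proportions for Pickerel Frog (n=47): 6/47=0.1277, 1/47=0.0213, 1/47=0.0213, 1/47=0.0213, 38/47=0.8085
Σp_Greeᵢ² = 0.0111² + 0.2000² + 0.2778² + 0.2556² + 0.2556² = 0.000123 + 0.040000 + 0.077173 + 0.065331 + 0.065331 = 0.247958
B_Gree = 1 / 0.247958 = 4.0329
Σp_Bullᵢ² = 0.1694² + 0.2851² + 0.0537² + 0.2851² + 0.2066² = 0.028696 + 0.081282 + 0.002884 + 0.081282 + 0.042684 = 0.236828
B_Bull = 1 / 0.236828 = 4.2225
Σp_Pickᵢ² = 0.1277² + 0.0213² + 0.0213² + 0.0213² + 0.8085² = 0.016307 + 0.000454 + 0.000454 + 0.000454 + 0.653672 = 0.671341
B_Pick = 1 / 0.671341 = 1.4896
Ranking by B (broadest → narrowest): Bullfrog (4.22) > Green Frog (4.03) > Pickerel Frog (1.49)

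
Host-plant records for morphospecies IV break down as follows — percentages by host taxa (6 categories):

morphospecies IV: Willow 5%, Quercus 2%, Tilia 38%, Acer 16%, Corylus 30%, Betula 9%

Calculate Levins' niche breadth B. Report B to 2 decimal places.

Convert percentages to proportions (divide by 100).
Σpᵢ² = 0.05² + 0.02² + 0.38² + 0.16² + 0.30² + 0.09² = 0.0025 + 0.0004 + 0.1444 + 0.0256 + 0.0900 + 0.0081 = 0.2710
B = 1 / 0.2710 = 3.6900

3.69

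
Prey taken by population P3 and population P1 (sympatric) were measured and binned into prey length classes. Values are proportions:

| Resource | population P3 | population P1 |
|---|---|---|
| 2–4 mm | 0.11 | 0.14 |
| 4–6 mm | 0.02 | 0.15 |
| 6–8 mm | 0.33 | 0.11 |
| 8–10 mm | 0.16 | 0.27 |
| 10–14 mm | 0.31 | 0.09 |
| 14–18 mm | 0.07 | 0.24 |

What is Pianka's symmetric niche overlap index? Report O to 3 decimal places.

Σ p₁ᵢp₂ᵢ = 0.0154 + 0.0030 + 0.0363 + 0.0432 + 0.0279 + 0.0168 = 0.1426
Σp_1ᵢ² = 0.11² + 0.02² + 0.33² + 0.16² + 0.31² + 0.07² = 0.0121 + 0.0004 + 0.1089 + 0.0256 + 0.0961 + 0.0049 = 0.2480
Σp_2ᵢ² = 0.14² + 0.15² + 0.11² + 0.27² + 0.09² + 0.24² = 0.0196 + 0.0225 + 0.0121 + 0.0729 + 0.0081 + 0.0576 = 0.1928
O = 0.1426 / √(0.2480 × 0.1928) = 0.1426 / 0.218665 = 0.65214

0.652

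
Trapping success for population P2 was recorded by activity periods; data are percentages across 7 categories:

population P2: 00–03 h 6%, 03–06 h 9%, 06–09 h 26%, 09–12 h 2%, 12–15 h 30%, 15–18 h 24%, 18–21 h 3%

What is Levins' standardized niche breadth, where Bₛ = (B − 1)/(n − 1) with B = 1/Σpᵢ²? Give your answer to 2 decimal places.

Convert percentages to proportions (divide by 100).
Σpᵢ² = 0.06² + 0.09² + 0.26² + 0.02² + 0.30² + 0.24² + 0.03² = 0.0036 + 0.0081 + 0.0676 + 0.0004 + 0.0900 + 0.0576 + 0.0009 = 0.2282
B = 1 / 0.2282 = 4.3821
Bₛ = (B − 1)/(n − 1) = (4.3821 − 1)/(7 − 1) = 3.3821/6 = 0.5637

0.56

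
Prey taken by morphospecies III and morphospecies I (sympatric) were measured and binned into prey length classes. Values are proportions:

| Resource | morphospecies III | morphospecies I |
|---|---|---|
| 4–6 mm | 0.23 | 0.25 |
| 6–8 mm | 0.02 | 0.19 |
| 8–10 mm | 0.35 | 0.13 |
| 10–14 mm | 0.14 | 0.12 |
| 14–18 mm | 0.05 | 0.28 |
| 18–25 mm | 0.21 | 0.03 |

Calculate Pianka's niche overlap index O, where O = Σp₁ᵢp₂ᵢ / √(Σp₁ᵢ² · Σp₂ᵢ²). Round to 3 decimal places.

Σ p₁ᵢp₂ᵢ = 0.0575 + 0.0038 + 0.0455 + 0.0168 + 0.0140 + 0.0063 = 0.1439
Σp_1ᵢ² = 0.23² + 0.02² + 0.35² + 0.14² + 0.05² + 0.21² = 0.0529 + 0.0004 + 0.1225 + 0.0196 + 0.0025 + 0.0441 = 0.2420
Σp_2ᵢ² = 0.25² + 0.19² + 0.13² + 0.12² + 0.28² + 0.03² = 0.0625 + 0.0361 + 0.0169 + 0.0144 + 0.0784 + 0.0009 = 0.2092
O = 0.1439 / √(0.2420 × 0.2092) = 0.1439 / 0.225003 = 0.63955

0.640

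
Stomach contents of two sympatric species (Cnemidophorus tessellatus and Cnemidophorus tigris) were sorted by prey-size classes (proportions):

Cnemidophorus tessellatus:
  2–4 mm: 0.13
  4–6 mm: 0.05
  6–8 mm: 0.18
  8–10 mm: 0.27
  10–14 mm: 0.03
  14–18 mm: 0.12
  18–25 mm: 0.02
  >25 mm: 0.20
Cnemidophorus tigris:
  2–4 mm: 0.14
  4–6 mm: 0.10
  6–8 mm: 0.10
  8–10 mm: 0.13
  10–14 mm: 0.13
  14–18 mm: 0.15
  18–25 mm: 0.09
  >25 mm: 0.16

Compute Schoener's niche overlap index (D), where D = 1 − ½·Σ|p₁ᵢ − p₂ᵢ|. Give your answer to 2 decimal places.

Σ|p₁ᵢ − p₂ᵢ| = 0.01 + 0.05 + 0.08 + 0.14 + 0.10 + 0.03 + 0.07 + 0.04 = 0.52
D = 1 − ½ × 0.52 = 1 − 0.260 = 0.7400

0.74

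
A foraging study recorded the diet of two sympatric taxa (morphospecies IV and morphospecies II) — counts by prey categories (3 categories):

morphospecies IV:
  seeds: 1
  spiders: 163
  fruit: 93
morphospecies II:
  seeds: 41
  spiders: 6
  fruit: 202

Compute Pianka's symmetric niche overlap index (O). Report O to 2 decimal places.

0.51

Proportions for morphospecies IV (n=257): 1/257=0.0039, 163/257=0.6342, 93/257=0.3619
Proportions for morphospecies II (n=249): 41/249=0.1647, 6/249=0.0241, 202/249=0.8112
Σ p₁ᵢp₂ᵢ = 0.000642 + 0.015284 + 0.293573 = 0.309499
Σp_1ᵢ² = 0.0039² + 0.6342² + 0.3619² = 0.000015 + 0.402210 + 0.130972 = 0.533197
Σp_2ᵢ² = 0.1647² + 0.0241² + 0.8112² = 0.027126 + 0.000581 + 0.658045 = 0.685752
O = 0.309499 / √(0.533197 × 0.685752) = 0.309499 / 0.6046825 = 0.5118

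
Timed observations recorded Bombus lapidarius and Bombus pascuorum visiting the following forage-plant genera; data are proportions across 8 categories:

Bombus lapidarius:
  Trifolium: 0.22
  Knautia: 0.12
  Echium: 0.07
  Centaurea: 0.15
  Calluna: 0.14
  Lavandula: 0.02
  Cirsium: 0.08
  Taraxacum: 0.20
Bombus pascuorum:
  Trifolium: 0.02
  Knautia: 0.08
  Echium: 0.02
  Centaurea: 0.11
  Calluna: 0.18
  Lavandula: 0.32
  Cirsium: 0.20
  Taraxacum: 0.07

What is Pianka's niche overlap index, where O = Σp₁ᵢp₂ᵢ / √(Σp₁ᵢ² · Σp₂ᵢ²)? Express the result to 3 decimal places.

Σ p₁ᵢp₂ᵢ = 0.0044 + 0.0096 + 0.0014 + 0.0165 + 0.0252 + 0.0064 + 0.0160 + 0.0140 = 0.0935
Σp_1ᵢ² = 0.22² + 0.12² + 0.07² + 0.15² + 0.14² + 0.02² + 0.08² + 0.20² = 0.0484 + 0.0144 + 0.0049 + 0.0225 + 0.0196 + 0.0004 + 0.0064 + 0.0400 = 0.1566
Σp_2ᵢ² = 0.02² + 0.08² + 0.02² + 0.11² + 0.18² + 0.32² + 0.20² + 0.07² = 0.0004 + 0.0064 + 0.0004 + 0.0121 + 0.0324 + 0.1024 + 0.0400 + 0.0049 = 0.1990
O = 0.0935 / √(0.1566 × 0.1990) = 0.0935 / 0.176532 = 0.52965

0.530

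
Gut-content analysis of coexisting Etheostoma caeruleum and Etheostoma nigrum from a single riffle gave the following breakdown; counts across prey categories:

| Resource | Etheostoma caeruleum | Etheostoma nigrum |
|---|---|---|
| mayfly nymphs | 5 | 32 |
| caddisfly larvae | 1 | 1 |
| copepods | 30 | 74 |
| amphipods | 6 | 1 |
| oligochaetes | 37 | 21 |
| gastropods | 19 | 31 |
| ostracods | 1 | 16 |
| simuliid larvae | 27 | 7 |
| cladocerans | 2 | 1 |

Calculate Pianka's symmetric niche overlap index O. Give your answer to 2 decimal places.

Proportions for Etheostoma caeruleum (n=128): 5/128=0.0391, 1/128=0.0078, 30/128=0.2344, 6/128=0.0469, 37/128=0.2891, 19/128=0.1484, 1/128=0.0078, 27/128=0.2109, 2/128=0.0156
Proportions for Etheostoma nigrum (n=184): 32/184=0.1739, 1/184=0.0054, 74/184=0.4022, 1/184=0.0054, 21/184=0.1141, 31/184=0.1685, 16/184=0.0870, 7/184=0.0380, 1/184=0.0054
Σ p₁ᵢp₂ᵢ = 0.006799 + 0.000042 + 0.094276 + 0.000253 + 0.032986 + 0.025005 + 0.000679 + 0.008014 + 0.000084 = 0.168138
Σp_1ᵢ² = 0.0391² + 0.0078² + 0.2344² + 0.0469² + 0.2891² + 0.1484² + 0.0078² + 0.2109² + 0.0156² = 0.001529 + 0.000061 + 0.054943 + 0.002200 + 0.083579 + 0.022023 + 0.000061 + 0.044479 + 0.000243 = 0.209118
Σp_2ᵢ² = 0.1739² + 0.0054² + 0.4022² + 0.0054² + 0.1141² + 0.1685² + 0.0870² + 0.0380² + 0.0054² = 0.030241 + 0.000029 + 0.161765 + 0.000029 + 0.013019 + 0.028392 + 0.007569 + 0.001444 + 0.000029 = 0.242517
O = 0.168138 / √(0.209118 × 0.242517) = 0.168138 / 0.2251992 = 0.7466

0.75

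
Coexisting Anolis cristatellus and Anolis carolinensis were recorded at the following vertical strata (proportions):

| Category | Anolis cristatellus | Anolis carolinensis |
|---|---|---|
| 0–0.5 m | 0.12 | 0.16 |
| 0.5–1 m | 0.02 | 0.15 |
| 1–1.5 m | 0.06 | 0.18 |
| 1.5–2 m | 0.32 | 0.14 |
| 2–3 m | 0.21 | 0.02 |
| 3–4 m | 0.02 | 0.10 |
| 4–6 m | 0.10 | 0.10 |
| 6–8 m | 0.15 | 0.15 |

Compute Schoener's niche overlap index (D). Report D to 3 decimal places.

Σ|p₁ᵢ − p₂ᵢ| = 0.04 + 0.13 + 0.12 + 0.18 + 0.19 + 0.08 + 0.00 + 0.00 = 0.74
D = 1 − ½ × 0.74 = 1 − 0.370 = 0.63000

0.630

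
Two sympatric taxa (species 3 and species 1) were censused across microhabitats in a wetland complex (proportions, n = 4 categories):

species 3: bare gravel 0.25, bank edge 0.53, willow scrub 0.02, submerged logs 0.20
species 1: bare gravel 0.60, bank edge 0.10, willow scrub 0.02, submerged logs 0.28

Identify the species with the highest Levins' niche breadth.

Σp_3ᵢ² = 0.25² + 0.53² + 0.02² + 0.20² = 0.0625 + 0.2809 + 0.0004 + 0.0400 = 0.3838
B_3 = 1 / 0.3838 = 2.6055
Σp_1ᵢ² = 0.60² + 0.10² + 0.02² + 0.28² = 0.3600 + 0.0100 + 0.0004 + 0.0784 = 0.4488
B_1 = 1 / 0.4488 = 2.2282
Highest B → broadest niche (most generalist): species 3 (B = 2.61).

species 3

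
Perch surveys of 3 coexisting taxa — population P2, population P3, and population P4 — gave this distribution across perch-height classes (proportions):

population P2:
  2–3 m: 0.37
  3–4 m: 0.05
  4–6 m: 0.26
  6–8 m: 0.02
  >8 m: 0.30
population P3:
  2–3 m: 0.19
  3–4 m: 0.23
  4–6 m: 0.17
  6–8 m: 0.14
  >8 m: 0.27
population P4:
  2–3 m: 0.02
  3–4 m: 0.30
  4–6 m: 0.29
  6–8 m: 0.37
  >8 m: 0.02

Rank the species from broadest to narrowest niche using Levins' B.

Σp_P2ᵢ² = 0.37² + 0.05² + 0.26² + 0.02² + 0.30² = 0.1369 + 0.0025 + 0.0676 + 0.0004 + 0.0900 = 0.2974
B_P2 = 1 / 0.2974 = 3.3625
Σp_P3ᵢ² = 0.19² + 0.23² + 0.17² + 0.14² + 0.27² = 0.0361 + 0.0529 + 0.0289 + 0.0196 + 0.0729 = 0.2104
B_P3 = 1 / 0.2104 = 4.7529
Σp_P4ᵢ² = 0.02² + 0.30² + 0.29² + 0.37² + 0.02² = 0.0004 + 0.0900 + 0.0841 + 0.1369 + 0.0004 = 0.3118
B_P4 = 1 / 0.3118 = 3.2072
Ranking by B (broadest → narrowest): population P3 (4.75) > population P2 (3.36) > population P4 (3.21)

population P3 > population P2 > population P4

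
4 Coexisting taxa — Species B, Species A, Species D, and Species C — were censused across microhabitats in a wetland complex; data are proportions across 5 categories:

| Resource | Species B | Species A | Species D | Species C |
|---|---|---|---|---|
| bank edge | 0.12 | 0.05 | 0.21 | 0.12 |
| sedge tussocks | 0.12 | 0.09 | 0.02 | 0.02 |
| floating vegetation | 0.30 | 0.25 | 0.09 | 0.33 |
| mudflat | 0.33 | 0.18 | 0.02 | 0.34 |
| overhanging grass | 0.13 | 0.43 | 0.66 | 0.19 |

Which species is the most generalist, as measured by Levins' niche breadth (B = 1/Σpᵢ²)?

Species B

Σp_Bᵢ² = 0.12² + 0.12² + 0.30² + 0.33² + 0.13² = 0.0144 + 0.0144 + 0.0900 + 0.1089 + 0.0169 = 0.2446
B_B = 1 / 0.2446 = 4.0883
Σp_Aᵢ² = 0.05² + 0.09² + 0.25² + 0.18² + 0.43² = 0.0025 + 0.0081 + 0.0625 + 0.0324 + 0.1849 = 0.2904
B_A = 1 / 0.2904 = 3.4435
Σp_Dᵢ² = 0.21² + 0.02² + 0.09² + 0.02² + 0.66² = 0.0441 + 0.0004 + 0.0081 + 0.0004 + 0.4356 = 0.4886
B_D = 1 / 0.4886 = 2.0467
Σp_Cᵢ² = 0.12² + 0.02² + 0.33² + 0.34² + 0.19² = 0.0144 + 0.0004 + 0.1089 + 0.1156 + 0.0361 = 0.2754
B_C = 1 / 0.2754 = 3.6311
Highest B → broadest niche (most generalist): Species B (B = 4.09).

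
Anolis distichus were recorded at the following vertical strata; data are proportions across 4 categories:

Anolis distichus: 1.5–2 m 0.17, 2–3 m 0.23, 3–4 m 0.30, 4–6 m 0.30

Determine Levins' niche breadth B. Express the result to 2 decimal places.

Σpᵢ² = 0.17² + 0.23² + 0.30² + 0.30² = 0.0289 + 0.0529 + 0.0900 + 0.0900 = 0.2618
B = 1 / 0.2618 = 3.8197

3.82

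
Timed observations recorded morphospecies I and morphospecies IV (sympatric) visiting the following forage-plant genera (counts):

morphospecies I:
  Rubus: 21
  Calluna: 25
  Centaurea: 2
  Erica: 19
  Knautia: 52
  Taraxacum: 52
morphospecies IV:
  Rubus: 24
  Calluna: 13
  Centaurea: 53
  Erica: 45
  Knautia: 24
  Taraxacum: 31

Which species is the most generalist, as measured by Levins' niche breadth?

Proportions for morphospecies I (n=171): 21/171=0.1228, 25/171=0.1462, 2/171=0.0117, 19/171=0.1111, 52/171=0.3041, 52/171=0.3041
Proportions for morphospecies IV (n=190): 24/190=0.1263, 13/190=0.0684, 53/190=0.2789, 45/190=0.2368, 24/190=0.1263, 31/190=0.1632
Σp_Iᵢ² = 0.1228² + 0.1462² + 0.0117² + 0.1111² + 0.3041² + 0.3041² = 0.015080 + 0.021374 + 0.000137 + 0.012343 + 0.092477 + 0.092477 = 0.233888
B_I = 1 / 0.233888 = 4.2756
Σp_IVᵢ² = 0.1263² + 0.0684² + 0.2789² + 0.2368² + 0.1263² + 0.1632² = 0.015952 + 0.004679 + 0.077785 + 0.056074 + 0.015952 + 0.026634 = 0.197076
B_IV = 1 / 0.197076 = 5.0742
Highest B → broadest niche (most generalist): morphospecies IV (B = 5.07).

morphospecies IV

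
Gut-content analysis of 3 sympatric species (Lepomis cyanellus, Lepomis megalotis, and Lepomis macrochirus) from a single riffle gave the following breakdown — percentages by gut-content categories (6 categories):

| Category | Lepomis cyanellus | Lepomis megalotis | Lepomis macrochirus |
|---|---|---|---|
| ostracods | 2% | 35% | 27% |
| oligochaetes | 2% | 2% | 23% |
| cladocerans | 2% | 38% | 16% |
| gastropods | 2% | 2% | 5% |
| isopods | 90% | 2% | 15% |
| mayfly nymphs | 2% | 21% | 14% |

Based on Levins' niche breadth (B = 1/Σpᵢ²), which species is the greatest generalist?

Convert percentages to proportions (divide by 100).
Σp_cyanᵢ² = 0.02² + 0.02² + 0.02² + 0.02² + 0.90² + 0.02² = 0.0004 + 0.0004 + 0.0004 + 0.0004 + 0.8100 + 0.0004 = 0.8120
B_cyan = 1 / 0.8120 = 1.2315
Σp_megaᵢ² = 0.35² + 0.02² + 0.38² + 0.02² + 0.02² + 0.21² = 0.1225 + 0.0004 + 0.1444 + 0.0004 + 0.0004 + 0.0441 = 0.3122
B_mega = 1 / 0.3122 = 3.2031
Σp_macrᵢ² = 0.27² + 0.23² + 0.16² + 0.05² + 0.15² + 0.14² = 0.0729 + 0.0529 + 0.0256 + 0.0025 + 0.0225 + 0.0196 = 0.1960
B_macr = 1 / 0.1960 = 5.1020
Highest B → broadest niche (most generalist): Lepomis macrochirus (B = 5.10).

Lepomis macrochirus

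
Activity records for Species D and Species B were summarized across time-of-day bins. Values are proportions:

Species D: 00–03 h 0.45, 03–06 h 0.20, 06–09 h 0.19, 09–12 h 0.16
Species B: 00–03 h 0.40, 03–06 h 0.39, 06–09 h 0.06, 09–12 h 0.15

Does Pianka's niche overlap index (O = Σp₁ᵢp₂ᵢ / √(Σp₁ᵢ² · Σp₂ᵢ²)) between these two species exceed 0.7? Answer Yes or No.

Σ p₁ᵢp₂ᵢ = 0.1800 + 0.0780 + 0.0114 + 0.0240 = 0.2934
Σp_1ᵢ² = 0.45² + 0.20² + 0.19² + 0.16² = 0.2025 + 0.0400 + 0.0361 + 0.0256 = 0.3042
Σp_2ᵢ² = 0.40² + 0.39² + 0.06² + 0.15² = 0.1600 + 0.1521 + 0.0036 + 0.0225 = 0.3382
O = 0.2934 / √(0.3042 × 0.3382) = 0.2934 / 0.32075 = 0.9147
O = 0.9147 > 0.7 → Yes.

Yes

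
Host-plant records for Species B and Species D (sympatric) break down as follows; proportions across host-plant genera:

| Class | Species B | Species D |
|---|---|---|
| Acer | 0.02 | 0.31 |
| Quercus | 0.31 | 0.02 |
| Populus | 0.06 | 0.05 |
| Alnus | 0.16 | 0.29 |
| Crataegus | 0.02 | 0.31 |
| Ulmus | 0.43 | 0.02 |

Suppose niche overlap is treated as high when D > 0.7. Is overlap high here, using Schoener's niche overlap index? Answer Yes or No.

Σ|p₁ᵢ − p₂ᵢ| = 0.29 + 0.29 + 0.01 + 0.13 + 0.29 + 0.41 = 1.42
D = 1 − ½ × 1.42 = 1 − 0.710 = 0.2900
D = 0.2900 < 0.7 → No.

No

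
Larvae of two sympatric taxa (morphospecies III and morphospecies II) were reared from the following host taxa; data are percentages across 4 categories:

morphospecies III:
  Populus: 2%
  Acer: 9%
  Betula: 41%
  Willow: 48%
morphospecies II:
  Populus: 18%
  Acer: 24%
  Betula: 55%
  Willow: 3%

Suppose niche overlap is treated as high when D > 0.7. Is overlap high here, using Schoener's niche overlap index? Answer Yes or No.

No

Convert percentages to proportions (divide by 100).
Σ|p₁ᵢ − p₂ᵢ| = 0.16 + 0.15 + 0.14 + 0.45 = 0.90
D = 1 − ½ × 0.90 = 1 − 0.450 = 0.5500
D = 0.5500 < 0.7 → No.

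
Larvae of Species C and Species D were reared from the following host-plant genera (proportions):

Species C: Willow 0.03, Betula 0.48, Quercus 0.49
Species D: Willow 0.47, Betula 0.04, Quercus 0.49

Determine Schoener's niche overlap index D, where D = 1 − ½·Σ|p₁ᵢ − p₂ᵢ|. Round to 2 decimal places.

Σ|p₁ᵢ − p₂ᵢ| = 0.44 + 0.44 + 0.00 = 0.88
D = 1 − ½ × 0.88 = 1 − 0.440 = 0.5600

0.56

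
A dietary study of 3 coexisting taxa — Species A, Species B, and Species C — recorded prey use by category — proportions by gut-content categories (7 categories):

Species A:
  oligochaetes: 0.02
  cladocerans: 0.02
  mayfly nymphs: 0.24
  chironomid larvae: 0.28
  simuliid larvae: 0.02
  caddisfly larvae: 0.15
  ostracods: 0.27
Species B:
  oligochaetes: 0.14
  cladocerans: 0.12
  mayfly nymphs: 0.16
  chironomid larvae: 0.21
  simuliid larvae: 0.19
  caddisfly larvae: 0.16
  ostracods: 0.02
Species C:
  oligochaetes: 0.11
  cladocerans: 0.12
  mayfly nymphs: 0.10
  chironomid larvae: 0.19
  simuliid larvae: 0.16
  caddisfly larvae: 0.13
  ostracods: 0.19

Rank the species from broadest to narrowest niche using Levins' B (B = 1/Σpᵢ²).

Species C > Species B > Species A

Σp_Aᵢ² = 0.02² + 0.02² + 0.24² + 0.28² + 0.02² + 0.15² + 0.27² = 0.0004 + 0.0004 + 0.0576 + 0.0784 + 0.0004 + 0.0225 + 0.0729 = 0.2326
B_A = 1 / 0.2326 = 4.2992
Σp_Bᵢ² = 0.14² + 0.12² + 0.16² + 0.21² + 0.19² + 0.16² + 0.02² = 0.0196 + 0.0144 + 0.0256 + 0.0441 + 0.0361 + 0.0256 + 0.0004 = 0.1658
B_B = 1 / 0.1658 = 6.0314
Σp_Cᵢ² = 0.11² + 0.12² + 0.10² + 0.19² + 0.16² + 0.13² + 0.19² = 0.0121 + 0.0144 + 0.0100 + 0.0361 + 0.0256 + 0.0169 + 0.0361 = 0.1512
B_C = 1 / 0.1512 = 6.6138
Ranking by B (broadest → narrowest): Species C (6.61) > Species B (6.03) > Species A (4.30)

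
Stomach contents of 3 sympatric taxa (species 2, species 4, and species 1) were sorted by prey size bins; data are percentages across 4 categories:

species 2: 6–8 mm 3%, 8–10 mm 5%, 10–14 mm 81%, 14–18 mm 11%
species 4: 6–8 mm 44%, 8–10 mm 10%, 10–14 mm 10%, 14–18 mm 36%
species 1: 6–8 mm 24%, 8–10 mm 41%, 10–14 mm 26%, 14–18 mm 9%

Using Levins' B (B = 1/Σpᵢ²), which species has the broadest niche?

species 1

Convert percentages to proportions (divide by 100).
Σp_2ᵢ² = 0.03² + 0.05² + 0.81² + 0.11² = 0.0009 + 0.0025 + 0.6561 + 0.0121 = 0.6716
B_2 = 1 / 0.6716 = 1.4890
Σp_4ᵢ² = 0.44² + 0.10² + 0.10² + 0.36² = 0.1936 + 0.0100 + 0.0100 + 0.1296 = 0.3432
B_4 = 1 / 0.3432 = 2.9138
Σp_1ᵢ² = 0.24² + 0.41² + 0.26² + 0.09² = 0.0576 + 0.1681 + 0.0676 + 0.0081 = 0.3014
B_1 = 1 / 0.3014 = 3.3179
Highest B → broadest niche (most generalist): species 1 (B = 3.32).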